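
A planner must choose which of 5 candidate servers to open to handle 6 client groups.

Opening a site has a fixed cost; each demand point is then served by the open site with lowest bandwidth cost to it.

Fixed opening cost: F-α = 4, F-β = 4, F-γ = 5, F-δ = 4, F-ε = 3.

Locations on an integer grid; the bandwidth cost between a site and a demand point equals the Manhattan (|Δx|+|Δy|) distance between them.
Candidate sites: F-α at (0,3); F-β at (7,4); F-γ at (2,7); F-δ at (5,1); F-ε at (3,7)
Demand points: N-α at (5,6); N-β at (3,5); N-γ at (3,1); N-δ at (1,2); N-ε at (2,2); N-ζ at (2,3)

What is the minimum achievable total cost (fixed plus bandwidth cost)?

24

Open {F-α, F-ε}: assign each demand point to its cheapest open site.
  N-α→F-ε 3, N-β→F-ε 2, N-γ→F-α 5, N-δ→F-α 2, N-ε→F-α 3, N-ζ→F-α 2
  bandwidth cost 17, fixed 7 → total 24.
Compare {F-α, F-δ, F-ε}: bandwidth cost 14 + fixed 11 = 25.
Compare {F-α, F-δ}: bandwidth cost 19 + fixed 8 = 27.
Compare {F-α, F-γ}: bandwidth cost 19 + fixed 9 = 28.
All other subsets cost ≥ 25. Minimum total cost: 24.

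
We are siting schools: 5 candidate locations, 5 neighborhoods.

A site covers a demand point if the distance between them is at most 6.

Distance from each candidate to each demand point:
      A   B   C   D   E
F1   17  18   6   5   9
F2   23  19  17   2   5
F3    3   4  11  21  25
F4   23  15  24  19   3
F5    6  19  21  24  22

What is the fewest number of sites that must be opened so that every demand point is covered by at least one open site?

3

Coverage sets (demand points within 6 of each site):
  F1: {C, D}
  F2: {D, E}
  F3: {A, B}
  F4: {E}
  F5: {A}
No 2 sites suffice: every size-2 union leaves at least one demand point uncovered.
But {F1, F2, F3} covers everything, so the minimum is 3.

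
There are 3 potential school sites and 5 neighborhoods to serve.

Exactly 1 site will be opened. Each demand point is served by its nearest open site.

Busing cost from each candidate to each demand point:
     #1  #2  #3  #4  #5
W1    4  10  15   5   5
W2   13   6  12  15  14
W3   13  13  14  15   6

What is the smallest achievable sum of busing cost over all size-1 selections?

39

Open {W1}.
  #1→W1 4, #2→W1 10, #3→W1 15, #4→W1 5, #5→W1 5  ⇒ total 39.
Compare {W2}: total 60.
Compare {W3}: total 61.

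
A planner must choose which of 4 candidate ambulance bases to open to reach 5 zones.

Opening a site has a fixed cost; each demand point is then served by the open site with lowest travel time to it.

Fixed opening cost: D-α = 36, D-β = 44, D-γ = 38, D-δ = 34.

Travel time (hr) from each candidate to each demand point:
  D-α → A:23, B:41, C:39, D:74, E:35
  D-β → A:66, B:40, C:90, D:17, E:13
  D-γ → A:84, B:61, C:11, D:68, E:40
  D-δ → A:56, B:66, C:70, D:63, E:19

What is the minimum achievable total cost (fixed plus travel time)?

Open {D-α, D-β}: assign each demand point to its cheapest open site.
  A→D-α 23, B→D-β 40, C→D-α 39, D→D-β 17, E→D-β 13
  travel time 132, fixed 80 → total 212.
Compare {D-α, D-β, D-γ}: travel time 104 + fixed 118 = 222.
Compare {D-β, D-γ}: travel time 147 + fixed 82 = 229.
Compare {D-α, D-β, D-δ}: travel time 132 + fixed 114 = 246.
All other subsets cost ≥ 222. Minimum total cost: 212.

212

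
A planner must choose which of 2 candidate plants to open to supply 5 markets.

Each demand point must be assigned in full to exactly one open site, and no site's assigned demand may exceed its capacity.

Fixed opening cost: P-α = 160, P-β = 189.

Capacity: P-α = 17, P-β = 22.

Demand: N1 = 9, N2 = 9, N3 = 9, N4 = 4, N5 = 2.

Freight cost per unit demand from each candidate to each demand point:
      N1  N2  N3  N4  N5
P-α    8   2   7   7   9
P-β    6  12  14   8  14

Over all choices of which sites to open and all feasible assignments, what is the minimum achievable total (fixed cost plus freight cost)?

593

Open {P-α, P-β}; cheapest assignment that respects the capacities:
  P-α (cap 17, load 15): N2, N4, N5 — cost 9×2 + 4×7 + 2×9 = 64
  P-β (cap 22, load 18): N1, N3 — cost 9×6 + 9×14 = 180
  Shipping 244, fixed 349 → total 593.
  Any other capacity-feasible assignment to {P-α, P-β} ships for at least 244.
Total demand is 33 and no other set of sites has combined capacity ≥ 33, so {P-α, P-β} is the only feasible choice of open sites. Minimum: 593.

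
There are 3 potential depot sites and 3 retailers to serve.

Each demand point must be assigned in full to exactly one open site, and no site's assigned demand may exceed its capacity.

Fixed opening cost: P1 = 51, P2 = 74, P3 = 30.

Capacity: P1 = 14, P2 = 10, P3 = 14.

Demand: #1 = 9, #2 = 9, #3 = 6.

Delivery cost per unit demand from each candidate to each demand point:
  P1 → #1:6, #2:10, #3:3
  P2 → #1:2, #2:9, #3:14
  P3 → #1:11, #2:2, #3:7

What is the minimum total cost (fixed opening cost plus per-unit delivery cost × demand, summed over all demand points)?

Open {P1, P2, P3}; cheapest assignment that respects the capacities:
  P1 (cap 14, load 6): #3 — cost 6×3 = 18
  P2 (cap 10, load 9): #1 — cost 9×2 = 18
  P3 (cap 14, load 9): #2 — cost 9×2 = 18
  Shipping 54, fixed 155 → total 209.
  Any other capacity-feasible assignment to {P1, P2, P3} ships for at least 54.
Total demand is 24; every other set of sites either has combined capacity below 24 or cannot fit the demands without splitting one across sites, so {P1, P2, P3} is the only feasible choice of open sites. Minimum: 209.

209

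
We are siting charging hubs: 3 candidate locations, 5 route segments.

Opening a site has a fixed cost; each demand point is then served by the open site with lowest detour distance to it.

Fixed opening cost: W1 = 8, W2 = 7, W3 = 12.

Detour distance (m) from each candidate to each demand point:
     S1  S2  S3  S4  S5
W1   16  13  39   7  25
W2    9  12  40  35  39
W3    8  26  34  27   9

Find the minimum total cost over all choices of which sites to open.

Open {W1, W3}: assign each demand point to its cheapest open site.
  S1→W3 8, S2→W1 13, S3→W3 34, S4→W1 7, S5→W3 9
  detour distance 71, fixed 20 → total 91.
Compare {W1, W2, W3}: detour distance 70 + fixed 27 = 97.
Compare {W1, W2}: detour distance 92 + fixed 15 = 107.
Compare {W1}: detour distance 100 + fixed 8 = 108.
All other subsets cost ≥ 97. Minimum total cost: 91.

91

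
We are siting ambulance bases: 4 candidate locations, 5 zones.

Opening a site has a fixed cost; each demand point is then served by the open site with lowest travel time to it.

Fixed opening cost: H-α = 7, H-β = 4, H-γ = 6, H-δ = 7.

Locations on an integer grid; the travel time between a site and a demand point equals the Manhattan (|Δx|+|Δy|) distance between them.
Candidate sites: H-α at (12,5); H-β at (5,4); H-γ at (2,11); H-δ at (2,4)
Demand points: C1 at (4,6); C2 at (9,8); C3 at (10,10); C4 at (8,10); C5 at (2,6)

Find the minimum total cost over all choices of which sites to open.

40

Open {H-β}: assign each demand point to its cheapest open site.
  C1→H-β 3, C2→H-β 8, C3→H-β 11, C4→H-β 9, C5→H-β 5
  travel time 36, fixed 4 → total 40.
Compare {H-α, H-β}: travel time 30 + fixed 11 = 41.
Compare {H-α, H-δ}: travel time 28 + fixed 14 = 42.
Compare {H-β, H-γ}: travel time 32 + fixed 10 = 42.
All other subsets cost ≥ 41. Minimum total cost: 40.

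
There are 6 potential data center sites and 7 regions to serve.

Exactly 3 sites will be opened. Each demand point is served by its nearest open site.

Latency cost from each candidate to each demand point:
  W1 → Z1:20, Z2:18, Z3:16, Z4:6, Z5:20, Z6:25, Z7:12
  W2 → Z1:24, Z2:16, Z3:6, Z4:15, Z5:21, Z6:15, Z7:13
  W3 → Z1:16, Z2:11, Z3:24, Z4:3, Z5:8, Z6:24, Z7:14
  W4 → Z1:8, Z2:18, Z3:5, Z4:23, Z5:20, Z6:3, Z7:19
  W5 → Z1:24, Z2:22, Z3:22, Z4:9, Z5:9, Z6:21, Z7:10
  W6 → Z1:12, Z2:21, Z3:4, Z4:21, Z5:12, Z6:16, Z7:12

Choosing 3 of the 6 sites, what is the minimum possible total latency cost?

48

Open {W3, W4, W5}.
  Z1→W4 8, Z2→W3 11, Z3→W4 5, Z4→W3 3, Z5→W3 8, Z6→W4 3, Z7→W5 10  ⇒ total 48.
Compare {W3, W4, W6}: total 49.
Compare {W1, W3, W4}: total 50.
No size-3 selection does better; minimum is 48.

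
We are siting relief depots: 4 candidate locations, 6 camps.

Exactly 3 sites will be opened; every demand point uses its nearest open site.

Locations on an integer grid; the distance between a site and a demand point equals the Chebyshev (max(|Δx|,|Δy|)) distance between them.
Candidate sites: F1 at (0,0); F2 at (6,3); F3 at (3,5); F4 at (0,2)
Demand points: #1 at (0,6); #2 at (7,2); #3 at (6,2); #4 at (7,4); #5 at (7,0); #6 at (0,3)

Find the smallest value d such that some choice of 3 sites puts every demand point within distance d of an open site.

3

Open {F1, F2, F3}.
  Farthest demand point is #1 at distance 3 (to F3); all others are ≤ 3.
With {F2, F3, F4} the worst case is 3.
With {F1, F2, F4} the worst case is 4.
No size-3 selection achieves below 3.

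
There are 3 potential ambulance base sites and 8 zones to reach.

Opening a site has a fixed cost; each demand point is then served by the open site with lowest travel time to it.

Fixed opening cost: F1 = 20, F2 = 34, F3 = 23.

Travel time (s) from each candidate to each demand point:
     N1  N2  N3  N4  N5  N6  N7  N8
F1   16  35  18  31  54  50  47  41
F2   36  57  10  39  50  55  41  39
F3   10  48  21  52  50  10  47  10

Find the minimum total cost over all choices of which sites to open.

254

Open {F1, F3}: assign each demand point to its cheapest open site.
  N1→F3 10, N2→F1 35, N3→F1 18, N4→F1 31, N5→F3 50, N6→F3 10, N7→F1 47, N8→F3 10
  travel time 211, fixed 43 → total 254.
Compare {F3}: travel time 248 + fixed 23 = 271.
Compare {F1, F2, F3}: travel time 197 + fixed 77 = 274.
Compare {F2, F3}: travel time 218 + fixed 57 = 275.
All other subsets cost ≥ 271. Minimum total cost: 254.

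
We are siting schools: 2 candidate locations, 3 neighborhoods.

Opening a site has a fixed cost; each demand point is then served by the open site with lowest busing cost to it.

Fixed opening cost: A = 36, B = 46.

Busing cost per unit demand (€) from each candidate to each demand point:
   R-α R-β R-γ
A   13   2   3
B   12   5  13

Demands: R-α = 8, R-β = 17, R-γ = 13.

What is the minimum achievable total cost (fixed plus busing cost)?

Open {A}: assign each demand point to its cheapest open site.
  R-α→A 8×13=104, R-β→A 17×2=34, R-γ→A 13×3=39
  busing cost 177, fixed 36 → total 213.
Compare {A, B}: busing cost 169 + fixed 82 = 251.
Compare {B}: busing cost 350 + fixed 46 = 396.

213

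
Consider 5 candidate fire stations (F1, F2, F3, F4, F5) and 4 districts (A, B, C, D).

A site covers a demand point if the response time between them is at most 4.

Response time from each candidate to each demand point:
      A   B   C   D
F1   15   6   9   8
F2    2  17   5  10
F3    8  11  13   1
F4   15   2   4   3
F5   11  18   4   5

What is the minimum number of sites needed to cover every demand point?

Coverage sets (demand points within 4 of each site):
  F1: {}
  F2: {A}
  F3: {D}
  F4: {B, C, D}
  F5: {C}
No single site covers all 4 demand points.
But {F2, F4} covers everything, so the minimum is 2.

2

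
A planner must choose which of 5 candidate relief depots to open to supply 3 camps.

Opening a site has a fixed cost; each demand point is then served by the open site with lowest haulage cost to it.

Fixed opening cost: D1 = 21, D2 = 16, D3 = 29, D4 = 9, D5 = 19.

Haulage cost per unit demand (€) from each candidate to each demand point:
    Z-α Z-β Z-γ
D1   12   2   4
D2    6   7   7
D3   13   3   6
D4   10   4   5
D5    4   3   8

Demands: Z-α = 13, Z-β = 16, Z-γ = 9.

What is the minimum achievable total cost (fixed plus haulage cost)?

Open {D1, D5}: assign each demand point to its cheapest open site.
  Z-α→D5 13×4=52, Z-β→D1 16×2=32, Z-γ→D1 9×4=36
  haulage cost 120, fixed 40 → total 160.
Compare {D1, D4, D5}: haulage cost 120 + fixed 49 = 169.
Compare {D4, D5}: haulage cost 145 + fixed 28 = 173.
Compare {D1, D2, D5}: haulage cost 120 + fixed 56 = 176.
All other subsets cost ≥ 169. Minimum total cost: 160.

160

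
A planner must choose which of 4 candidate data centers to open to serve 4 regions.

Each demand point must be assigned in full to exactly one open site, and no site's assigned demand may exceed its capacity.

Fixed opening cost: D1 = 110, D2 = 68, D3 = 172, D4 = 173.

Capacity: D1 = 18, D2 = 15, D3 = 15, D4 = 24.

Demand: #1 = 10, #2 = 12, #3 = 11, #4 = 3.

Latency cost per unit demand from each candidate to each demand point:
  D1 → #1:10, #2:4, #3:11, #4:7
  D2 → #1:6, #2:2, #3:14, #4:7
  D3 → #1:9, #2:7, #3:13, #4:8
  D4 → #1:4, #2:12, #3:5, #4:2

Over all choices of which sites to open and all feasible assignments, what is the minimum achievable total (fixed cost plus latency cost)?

Open {D2, D4}; cheapest assignment that respects the capacities:
  D2 (cap 15, load 12): #2 — cost 12×2 = 24
  D4 (cap 24, load 24): #1, #3, #4 — cost 10×4 + 11×5 + 3×2 = 101
  Shipping 125, fixed 241 → total 366.
  Any other capacity-feasible assignment to {D2, D4} ships for at least 125.
Compare {D1, D4}: its best feasible assignment gives total 432.
Compare {D1, D2, D4}: its best feasible assignment gives total 476.
Every other set of open sites that can feasibly serve all demand totals ≥ 432 even under its best assignment. Minimum: 366.

366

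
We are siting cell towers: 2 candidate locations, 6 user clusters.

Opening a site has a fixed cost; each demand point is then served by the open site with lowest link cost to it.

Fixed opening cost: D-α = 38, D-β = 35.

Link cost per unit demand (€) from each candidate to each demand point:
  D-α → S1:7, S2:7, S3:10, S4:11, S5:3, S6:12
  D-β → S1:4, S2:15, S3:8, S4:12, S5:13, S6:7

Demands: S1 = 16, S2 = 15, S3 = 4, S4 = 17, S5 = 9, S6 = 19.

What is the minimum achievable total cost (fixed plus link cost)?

Open {D-α, D-β}: assign each demand point to its cheapest open site.
  S1→D-β 16×4=64, S2→D-α 15×7=105, S3→D-β 4×8=32, S4→D-α 17×11=187, S5→D-α 9×3=27, S6→D-β 19×7=133
  link cost 548, fixed 73 → total 621.
Compare {D-α}: link cost 699 + fixed 38 = 737.
Compare {D-β}: link cost 775 + fixed 35 = 810.

621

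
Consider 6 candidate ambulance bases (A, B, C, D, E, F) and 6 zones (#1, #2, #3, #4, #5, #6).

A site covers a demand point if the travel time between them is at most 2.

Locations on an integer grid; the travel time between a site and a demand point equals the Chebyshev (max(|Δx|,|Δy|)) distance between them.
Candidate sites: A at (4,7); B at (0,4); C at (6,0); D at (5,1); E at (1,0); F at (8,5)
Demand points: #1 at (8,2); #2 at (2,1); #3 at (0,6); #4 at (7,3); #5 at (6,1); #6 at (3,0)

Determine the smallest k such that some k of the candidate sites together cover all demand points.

Coverage sets (demand points within 2 of each site):
  A: {}
  B: {#3}
  C: {#1, #5}
  D: {#4, #5, #6}
  E: {#2, #6}
  F: {#4}
No 3 sites suffice: every size-3 union leaves at least one demand point uncovered.
But {B, C, D, E} covers everything, so the minimum is 4.

4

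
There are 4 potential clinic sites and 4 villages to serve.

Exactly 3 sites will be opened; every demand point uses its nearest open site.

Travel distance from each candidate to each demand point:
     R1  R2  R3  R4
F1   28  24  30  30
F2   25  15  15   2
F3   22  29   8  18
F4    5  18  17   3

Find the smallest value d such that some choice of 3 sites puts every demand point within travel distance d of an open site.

15

Open {F1, F2, F4}.
  Farthest demand point is R2 at travel distance 15 (to F2); all others are ≤ 15.
With {F2, F3, F4} the worst case is 15.
With {F1, F3, F4} the worst case is 18.
No size-3 selection achieves below 15.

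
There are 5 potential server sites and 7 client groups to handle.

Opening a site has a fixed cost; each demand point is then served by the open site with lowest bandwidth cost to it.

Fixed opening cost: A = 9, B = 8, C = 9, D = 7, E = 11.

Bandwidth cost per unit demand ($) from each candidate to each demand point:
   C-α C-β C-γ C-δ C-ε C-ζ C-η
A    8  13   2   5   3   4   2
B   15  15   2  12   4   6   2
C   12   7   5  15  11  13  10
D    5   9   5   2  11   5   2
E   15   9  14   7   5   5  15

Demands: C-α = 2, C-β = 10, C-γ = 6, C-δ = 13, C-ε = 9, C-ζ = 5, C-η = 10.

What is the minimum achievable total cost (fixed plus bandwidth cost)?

210

Open {A, C, D}: assign each demand point to its cheapest open site.
  C-α→D 2×5=10, C-β→C 10×7=70, C-γ→A 6×2=12, C-δ→D 13×2=26, C-ε→A 9×3=27, C-ζ→A 5×4=20, C-η→A 10×2=20
  bandwidth cost 185, fixed 25 → total 210.
Compare {A, B, C, D}: bandwidth cost 185 + fixed 33 = 218.
Compare {A, D}: bandwidth cost 205 + fixed 16 = 221.
Compare {A, C, D, E}: bandwidth cost 185 + fixed 36 = 221.
All other subsets cost ≥ 218. Minimum total cost: 210.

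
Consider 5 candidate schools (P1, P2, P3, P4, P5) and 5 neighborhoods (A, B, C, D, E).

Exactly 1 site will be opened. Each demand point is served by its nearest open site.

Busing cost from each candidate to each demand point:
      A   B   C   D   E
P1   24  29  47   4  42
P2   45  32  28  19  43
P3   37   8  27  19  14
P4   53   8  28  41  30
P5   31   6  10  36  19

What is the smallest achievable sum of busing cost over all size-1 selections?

Open {P5}.
  A→P5 31, B→P5 6, C→P5 10, D→P5 36, E→P5 19  ⇒ total 102.
Compare {P3}: total 105.
Compare {P1}: total 146.
No size-1 selection does better; minimum is 102.

102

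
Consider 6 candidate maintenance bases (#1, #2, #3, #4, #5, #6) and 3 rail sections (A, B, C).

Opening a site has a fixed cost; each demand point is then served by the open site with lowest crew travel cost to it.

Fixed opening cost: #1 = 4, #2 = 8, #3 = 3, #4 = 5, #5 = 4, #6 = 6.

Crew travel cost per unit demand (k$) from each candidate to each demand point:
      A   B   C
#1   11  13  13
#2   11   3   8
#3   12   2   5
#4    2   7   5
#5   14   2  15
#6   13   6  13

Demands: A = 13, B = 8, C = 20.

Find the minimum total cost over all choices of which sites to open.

150

Open {#3, #4}: assign each demand point to its cheapest open site.
  A→#4 13×2=26, B→#3 8×2=16, C→#3 20×5=100
  crew travel cost 142, fixed 8 → total 150.
Compare {#4, #5}: crew travel cost 142 + fixed 9 = 151.
Compare {#1, #3, #4}: crew travel cost 142 + fixed 12 = 154.
Compare {#3, #4, #5}: crew travel cost 142 + fixed 12 = 154.
All other subsets cost ≥ 151. Minimum total cost: 150.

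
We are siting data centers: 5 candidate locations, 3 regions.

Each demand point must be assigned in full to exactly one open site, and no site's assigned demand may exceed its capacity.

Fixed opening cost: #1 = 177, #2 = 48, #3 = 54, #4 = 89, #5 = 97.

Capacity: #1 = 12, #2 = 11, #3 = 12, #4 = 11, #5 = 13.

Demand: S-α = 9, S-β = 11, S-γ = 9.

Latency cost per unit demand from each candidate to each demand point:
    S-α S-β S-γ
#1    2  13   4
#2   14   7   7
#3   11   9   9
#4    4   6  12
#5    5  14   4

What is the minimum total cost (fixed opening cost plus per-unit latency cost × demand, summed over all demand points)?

Open {#2, #4, #5}; cheapest assignment that respects the capacities:
  #2 (cap 11, load 11): S-β — cost 11×7 = 77
  #4 (cap 11, load 9): S-α — cost 9×4 = 36
  #5 (cap 13, load 9): S-γ — cost 9×4 = 36
  Shipping 149, fixed 234 → total 383.
  Any other capacity-feasible assignment to {#2, #4, #5} ships for at least 149.
Compare {#2, #3, #4}: its best feasible assignment gives total 385.
Compare {#2, #3, #5}: its best feasible assignment gives total 402.
Every other set of open sites that can feasibly serve all demand totals ≥ 385 even under its best assignment. Minimum: 383.

383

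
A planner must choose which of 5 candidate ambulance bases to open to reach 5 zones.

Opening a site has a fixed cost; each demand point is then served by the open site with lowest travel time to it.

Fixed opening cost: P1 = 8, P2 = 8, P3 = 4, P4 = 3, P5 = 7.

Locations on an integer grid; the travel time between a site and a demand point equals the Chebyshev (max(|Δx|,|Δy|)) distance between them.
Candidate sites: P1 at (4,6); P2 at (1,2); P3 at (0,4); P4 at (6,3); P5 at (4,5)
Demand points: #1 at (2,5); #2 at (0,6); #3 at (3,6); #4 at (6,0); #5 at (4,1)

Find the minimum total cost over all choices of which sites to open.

Open {P3, P4}: assign each demand point to its cheapest open site.
  #1→P3 2, #2→P3 2, #3→P3 3, #4→P4 3, #5→P4 2
  travel time 12, fixed 7 → total 19.
Compare {P3}: travel time 17 + fixed 4 = 21.
Compare {P4}: travel time 18 + fixed 3 = 21.
Compare {P4, P5}: travel time 12 + fixed 10 = 22.
All other subsets cost ≥ 21. Minimum total cost: 19.

19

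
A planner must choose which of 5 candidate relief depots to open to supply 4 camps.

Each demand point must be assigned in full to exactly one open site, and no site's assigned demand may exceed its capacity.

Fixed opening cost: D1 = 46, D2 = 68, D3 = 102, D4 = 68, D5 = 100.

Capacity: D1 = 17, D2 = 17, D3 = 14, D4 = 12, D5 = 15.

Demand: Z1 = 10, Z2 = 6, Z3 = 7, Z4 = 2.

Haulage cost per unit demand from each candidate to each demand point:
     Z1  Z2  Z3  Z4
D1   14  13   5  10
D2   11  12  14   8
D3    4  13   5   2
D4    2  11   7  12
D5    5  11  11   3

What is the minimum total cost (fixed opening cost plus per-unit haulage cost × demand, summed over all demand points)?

Open {D1, D4}; cheapest assignment that respects the capacities:
  D1 (cap 17, load 15): Z2, Z3, Z4 — cost 6×13 + 7×5 + 2×10 = 133
  D4 (cap 12, load 10): Z1 — cost 10×2 = 20
  Shipping 153, fixed 114 → total 267.
  Any other capacity-feasible assignment to {D1, D4} ships for at least 153.
Compare {D1, D3}: its best feasible assignment gives total 305.
Compare {D1, D5}: its best feasible assignment gives total 315.
Every other set of open sites that can feasibly serve all demand totals ≥ 305 even under its best assignment. Minimum: 267.

267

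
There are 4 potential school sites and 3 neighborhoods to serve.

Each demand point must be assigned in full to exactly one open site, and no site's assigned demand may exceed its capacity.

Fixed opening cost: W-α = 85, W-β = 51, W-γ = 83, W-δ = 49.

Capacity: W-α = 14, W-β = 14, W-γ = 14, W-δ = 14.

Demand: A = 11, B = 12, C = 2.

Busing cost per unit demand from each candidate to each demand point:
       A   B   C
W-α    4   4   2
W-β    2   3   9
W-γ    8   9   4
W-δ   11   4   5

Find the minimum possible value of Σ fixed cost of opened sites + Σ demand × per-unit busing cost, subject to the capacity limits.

180

Open {W-β, W-δ}; cheapest assignment that respects the capacities:
  W-β (cap 14, load 11): A — cost 11×2 = 22
  W-δ (cap 14, load 14): B, C — cost 12×4 + 2×5 = 58
  Shipping 80, fixed 100 → total 180.
  Any other capacity-feasible assignment to {W-β, W-δ} ships for at least 80.
Compare {W-α, W-β}: its best feasible assignment gives total 210.
Compare {W-α, W-δ}: its best feasible assignment gives total 230.
Every other set of open sites that can feasibly serve all demand totals ≥ 210 even under its best assignment. Minimum: 180.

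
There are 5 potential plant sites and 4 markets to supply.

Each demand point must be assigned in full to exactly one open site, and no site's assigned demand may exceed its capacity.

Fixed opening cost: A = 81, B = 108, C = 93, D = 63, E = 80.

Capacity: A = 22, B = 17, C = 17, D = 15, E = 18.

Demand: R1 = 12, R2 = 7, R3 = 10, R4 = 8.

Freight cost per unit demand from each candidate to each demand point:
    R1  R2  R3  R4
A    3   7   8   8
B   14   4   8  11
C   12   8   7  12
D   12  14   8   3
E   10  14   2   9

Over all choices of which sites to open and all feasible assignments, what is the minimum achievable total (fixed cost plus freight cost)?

Open {A, E}; cheapest assignment that respects the capacities:
  A (cap 22, load 19): R1, R2 — cost 12×3 + 7×7 = 85
  E (cap 18, load 18): R3, R4 — cost 10×2 + 8×9 = 92
  Shipping 177, fixed 161 → total 338.
  Any other capacity-feasible assignment to {A, E} ships for at least 177.
Compare {A, D, E}: its best feasible assignment gives total 353.
Compare {A, D}: its best feasible assignment gives total 382.
Every other set of open sites that can feasibly serve all demand totals ≥ 353 even under its best assignment. Minimum: 338.

338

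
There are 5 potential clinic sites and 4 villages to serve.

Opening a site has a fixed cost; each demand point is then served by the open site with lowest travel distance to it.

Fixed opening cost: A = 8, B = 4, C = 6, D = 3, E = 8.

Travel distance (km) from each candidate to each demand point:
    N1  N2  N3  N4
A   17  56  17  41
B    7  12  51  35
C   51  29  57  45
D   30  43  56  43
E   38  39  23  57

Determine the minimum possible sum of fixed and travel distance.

Open {A, B}: assign each demand point to its cheapest open site.
  N1→B 7, N2→B 12, N3→A 17, N4→B 35
  travel distance 71, fixed 12 → total 83.
Compare {A, B, D}: travel distance 71 + fixed 15 = 86.
Compare {B, E}: travel distance 77 + fixed 12 = 89.
Compare {A, B, C}: travel distance 71 + fixed 18 = 89.
All other subsets cost ≥ 86. Minimum total cost: 83.

83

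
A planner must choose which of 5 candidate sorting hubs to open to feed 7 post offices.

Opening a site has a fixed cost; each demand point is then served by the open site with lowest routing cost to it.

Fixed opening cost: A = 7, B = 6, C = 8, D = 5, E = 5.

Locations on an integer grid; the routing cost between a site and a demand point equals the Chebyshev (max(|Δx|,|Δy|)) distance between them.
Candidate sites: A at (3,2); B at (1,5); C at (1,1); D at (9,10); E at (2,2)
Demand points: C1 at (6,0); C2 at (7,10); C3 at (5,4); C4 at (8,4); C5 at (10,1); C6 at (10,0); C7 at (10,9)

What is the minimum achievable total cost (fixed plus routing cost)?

Open {A, D}: assign each demand point to its cheapest open site.
  C1→A 3, C2→D 2, C3→A 2, C4→A 5, C5→A 7, C6→A 7, C7→D 1
  routing cost 27, fixed 12 → total 39.
Compare {D, E}: routing cost 32 + fixed 10 = 42.
Compare {A, D, E}: routing cost 27 + fixed 17 = 44.
Compare {A, B, D}: routing cost 27 + fixed 18 = 45.
All other subsets cost ≥ 42. Minimum total cost: 39.

39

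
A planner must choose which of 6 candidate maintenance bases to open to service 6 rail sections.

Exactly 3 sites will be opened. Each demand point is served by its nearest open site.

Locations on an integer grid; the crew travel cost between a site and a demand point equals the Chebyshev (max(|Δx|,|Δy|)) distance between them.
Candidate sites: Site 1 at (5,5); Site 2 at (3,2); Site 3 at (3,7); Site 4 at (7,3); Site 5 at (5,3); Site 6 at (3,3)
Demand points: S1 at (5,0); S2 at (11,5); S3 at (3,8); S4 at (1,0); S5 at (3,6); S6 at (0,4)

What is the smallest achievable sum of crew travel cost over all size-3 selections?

Open {Site 2, Site 3, Site 4}.
  S1→Site 2 2, S2→Site 4 4, S3→Site 3 1, S4→Site 2 2, S5→Site 3 1, S6→Site 2 3  ⇒ total 13.
Compare {Site 1, Site 2, Site 3}: total 15.
Compare {Site 2, Site 3, Site 5}: total 15.
No size-3 selection does better; minimum is 13.

13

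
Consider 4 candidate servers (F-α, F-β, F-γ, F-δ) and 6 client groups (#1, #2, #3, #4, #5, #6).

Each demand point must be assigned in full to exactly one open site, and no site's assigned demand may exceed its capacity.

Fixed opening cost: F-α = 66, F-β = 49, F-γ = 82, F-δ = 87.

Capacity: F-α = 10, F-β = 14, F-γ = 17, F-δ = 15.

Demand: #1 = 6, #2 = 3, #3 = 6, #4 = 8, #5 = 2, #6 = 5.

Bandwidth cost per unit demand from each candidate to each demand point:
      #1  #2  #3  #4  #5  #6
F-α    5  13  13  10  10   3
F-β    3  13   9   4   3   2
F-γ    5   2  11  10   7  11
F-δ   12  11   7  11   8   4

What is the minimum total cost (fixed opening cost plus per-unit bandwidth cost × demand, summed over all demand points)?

289

Open {F-β, F-γ}; cheapest assignment that respects the capacities:
  F-β (cap 14, load 13): #4, #6 — cost 8×4 + 5×2 = 42
  F-γ (cap 17, load 17): #1, #2, #3, #5 — cost 6×5 + 3×2 + 6×11 + 2×7 = 116
  Shipping 158, fixed 131 → total 289.
  Any other capacity-feasible assignment to {F-β, F-γ} ships for at least 158.
Compare {F-α, F-β, F-γ}: its best feasible assignment gives total 348.
Compare {F-β, F-γ, F-δ}: its best feasible assignment gives total 350.
Every other set of open sites that can feasibly serve all demand totals ≥ 348 even under its best assignment. Minimum: 289.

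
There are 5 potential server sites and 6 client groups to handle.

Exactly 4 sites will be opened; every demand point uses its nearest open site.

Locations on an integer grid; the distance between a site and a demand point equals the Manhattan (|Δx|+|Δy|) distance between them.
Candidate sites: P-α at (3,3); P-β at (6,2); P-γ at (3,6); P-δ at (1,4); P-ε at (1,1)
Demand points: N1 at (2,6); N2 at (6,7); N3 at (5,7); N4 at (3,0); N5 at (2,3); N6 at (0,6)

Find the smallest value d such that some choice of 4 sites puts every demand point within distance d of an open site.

Open {P-α, P-β, P-γ, P-δ}.
  Farthest demand point is N2 at distance 4 (to P-γ); all others are ≤ 4.
With {P-α, P-β, P-γ, P-ε} the worst case is 4.
With {P-α, P-γ, P-δ, P-ε} the worst case is 4.
No size-4 selection achieves below 4.

4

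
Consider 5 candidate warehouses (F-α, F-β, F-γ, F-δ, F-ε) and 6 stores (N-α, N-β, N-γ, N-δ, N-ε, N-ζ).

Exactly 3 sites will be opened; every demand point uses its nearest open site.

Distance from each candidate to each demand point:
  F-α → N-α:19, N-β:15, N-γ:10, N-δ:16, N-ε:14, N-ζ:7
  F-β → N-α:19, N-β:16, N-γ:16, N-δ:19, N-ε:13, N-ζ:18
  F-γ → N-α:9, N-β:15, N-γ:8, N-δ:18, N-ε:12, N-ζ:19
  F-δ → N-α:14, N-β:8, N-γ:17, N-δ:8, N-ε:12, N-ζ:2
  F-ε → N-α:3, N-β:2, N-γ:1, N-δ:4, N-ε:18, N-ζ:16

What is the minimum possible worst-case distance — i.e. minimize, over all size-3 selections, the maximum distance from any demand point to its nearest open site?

12

Open {F-α, F-γ, F-δ}.
  Farthest demand point is N-ε at distance 12 (to F-γ); all others are ≤ 12.
With {F-α, F-γ, F-ε} the worst case is 12.
With {F-α, F-δ, F-ε} the worst case is 12.
No size-3 selection achieves below 12.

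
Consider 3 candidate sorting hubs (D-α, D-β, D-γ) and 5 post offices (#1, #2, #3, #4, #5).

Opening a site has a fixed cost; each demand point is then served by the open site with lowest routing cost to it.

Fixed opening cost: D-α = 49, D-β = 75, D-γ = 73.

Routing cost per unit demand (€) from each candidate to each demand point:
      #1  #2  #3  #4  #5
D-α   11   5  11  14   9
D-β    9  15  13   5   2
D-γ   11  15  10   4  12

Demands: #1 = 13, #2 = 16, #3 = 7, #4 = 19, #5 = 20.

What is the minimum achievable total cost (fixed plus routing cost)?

Open {D-α, D-β}: assign each demand point to its cheapest open site.
  #1→D-β 13×9=117, #2→D-α 16×5=80, #3→D-α 7×11=77, #4→D-β 19×5=95, #5→D-β 20×2=40
  routing cost 409, fixed 124 → total 533.
Compare {D-α, D-β, D-γ}: routing cost 383 + fixed 197 = 580.
Compare {D-β}: routing cost 583 + fixed 75 = 658.
Compare {D-α, D-γ}: routing cost 549 + fixed 122 = 671.
All other subsets cost ≥ 580. Minimum total cost: 533.

533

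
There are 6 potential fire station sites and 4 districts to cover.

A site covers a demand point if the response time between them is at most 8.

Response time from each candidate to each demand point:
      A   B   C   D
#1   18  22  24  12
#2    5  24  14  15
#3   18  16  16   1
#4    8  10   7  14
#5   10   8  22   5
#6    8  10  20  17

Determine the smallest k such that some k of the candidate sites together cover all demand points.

Coverage sets (demand points within 8 of each site):
  #1: {}
  #2: {A}
  #3: {D}
  #4: {A, C}
  #5: {B, D}
  #6: {A}
No single site covers all 4 demand points.
But {#4, #5} covers everything, so the minimum is 2.

2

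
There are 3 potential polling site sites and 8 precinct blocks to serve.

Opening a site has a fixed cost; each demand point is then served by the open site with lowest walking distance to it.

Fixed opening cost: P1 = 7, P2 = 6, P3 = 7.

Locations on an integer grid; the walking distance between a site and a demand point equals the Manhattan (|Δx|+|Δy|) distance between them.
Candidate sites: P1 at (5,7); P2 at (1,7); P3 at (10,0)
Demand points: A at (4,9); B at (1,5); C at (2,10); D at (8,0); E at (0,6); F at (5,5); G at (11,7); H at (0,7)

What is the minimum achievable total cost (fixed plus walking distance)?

42

Open {P1, P2, P3}: assign each demand point to its cheapest open site.
  A→P1 3, B→P2 2, C→P2 4, D→P3 2, E→P2 2, F→P1 2, G→P1 6, H→P2 1
  walking distance 22, fixed 20 → total 42.
Compare {P1, P2}: walking distance 30 + fixed 13 = 43.
Compare {P2, P3}: walking distance 30 + fixed 13 = 43.
Compare {P2}: walking distance 44 + fixed 6 = 50.
All other subsets cost ≥ 43. Minimum total cost: 42.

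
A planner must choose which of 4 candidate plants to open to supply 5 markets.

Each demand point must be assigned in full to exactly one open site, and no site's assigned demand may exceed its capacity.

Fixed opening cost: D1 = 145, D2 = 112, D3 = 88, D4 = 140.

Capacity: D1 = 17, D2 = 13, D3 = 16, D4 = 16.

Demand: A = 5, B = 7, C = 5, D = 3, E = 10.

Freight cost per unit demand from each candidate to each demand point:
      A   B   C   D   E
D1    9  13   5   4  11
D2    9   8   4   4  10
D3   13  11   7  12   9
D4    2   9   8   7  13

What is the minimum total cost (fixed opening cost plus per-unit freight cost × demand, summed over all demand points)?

Open {D3, D4}; cheapest assignment that respects the capacities:
  D3 (cap 16, load 15): C, E — cost 5×7 + 10×9 = 125
  D4 (cap 16, load 15): A, B, D — cost 5×2 + 7×9 + 3×7 = 94
  Shipping 219, fixed 228 → total 447.
  Any other capacity-feasible assignment to {D3, D4} ships for at least 219.
Compare {D1, D3}: its best feasible assignment gives total 506.
Compare {D1, D4}: its best feasible assignment gives total 514.
Every other set of open sites that can feasibly serve all demand totals ≥ 506 even under its best assignment. Minimum: 447.

447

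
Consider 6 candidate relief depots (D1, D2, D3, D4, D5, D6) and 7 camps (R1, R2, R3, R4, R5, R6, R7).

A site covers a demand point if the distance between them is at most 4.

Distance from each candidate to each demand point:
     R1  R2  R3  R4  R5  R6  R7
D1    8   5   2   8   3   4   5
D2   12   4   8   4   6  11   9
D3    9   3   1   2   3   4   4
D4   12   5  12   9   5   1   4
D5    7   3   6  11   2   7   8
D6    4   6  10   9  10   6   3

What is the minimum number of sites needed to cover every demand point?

Coverage sets (demand points within 4 of each site):
  D1: {R3, R5, R6}
  D2: {R2, R4}
  D3: {R2, R3, R4, R5, R6, R7}
  D4: {R6, R7}
  D5: {R2, R5}
  D6: {R1, R7}
No single site covers all 7 demand points.
But {D3, D6} covers everything, so the minimum is 2.

2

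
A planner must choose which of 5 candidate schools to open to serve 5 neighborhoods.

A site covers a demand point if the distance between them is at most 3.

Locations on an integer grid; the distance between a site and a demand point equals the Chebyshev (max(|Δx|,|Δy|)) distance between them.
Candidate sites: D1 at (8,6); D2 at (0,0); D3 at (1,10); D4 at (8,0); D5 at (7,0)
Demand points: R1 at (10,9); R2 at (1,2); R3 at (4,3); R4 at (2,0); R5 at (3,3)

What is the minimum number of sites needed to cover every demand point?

3

Coverage sets (demand points within 3 of each site):
  D1: {R1}
  D2: {R2, R4, R5}
  D3: {}
  D4: {}
  D5: {R3}
No 2 sites suffice: every size-2 union leaves at least one demand point uncovered.
But {D1, D2, D5} covers everything, so the minimum is 3.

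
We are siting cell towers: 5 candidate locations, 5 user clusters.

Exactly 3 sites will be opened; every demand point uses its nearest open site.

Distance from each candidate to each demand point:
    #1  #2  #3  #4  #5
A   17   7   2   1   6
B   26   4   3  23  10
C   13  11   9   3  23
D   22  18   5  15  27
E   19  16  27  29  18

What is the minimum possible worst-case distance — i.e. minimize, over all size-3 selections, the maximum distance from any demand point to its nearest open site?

Open {A, B, C}.
  Farthest demand point is #1 at distance 13 (to C); all others are ≤ 13.
With {A, C, D} the worst case is 13.
With {A, C, E} the worst case is 13.
No size-3 selection achieves below 13.

13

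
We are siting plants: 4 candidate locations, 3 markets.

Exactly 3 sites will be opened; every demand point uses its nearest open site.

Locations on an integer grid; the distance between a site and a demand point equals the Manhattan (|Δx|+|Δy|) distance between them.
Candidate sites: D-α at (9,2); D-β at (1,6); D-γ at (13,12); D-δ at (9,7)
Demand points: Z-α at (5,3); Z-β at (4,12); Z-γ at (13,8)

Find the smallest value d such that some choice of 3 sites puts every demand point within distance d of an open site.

9

Open {D-α, D-β, D-γ}.
  Farthest demand point is Z-β at distance 9 (to D-β); all others are ≤ 9.
With {D-α, D-β, D-δ} the worst case is 9.
With {D-α, D-γ, D-δ} the worst case is 9.
No size-3 selection achieves below 9.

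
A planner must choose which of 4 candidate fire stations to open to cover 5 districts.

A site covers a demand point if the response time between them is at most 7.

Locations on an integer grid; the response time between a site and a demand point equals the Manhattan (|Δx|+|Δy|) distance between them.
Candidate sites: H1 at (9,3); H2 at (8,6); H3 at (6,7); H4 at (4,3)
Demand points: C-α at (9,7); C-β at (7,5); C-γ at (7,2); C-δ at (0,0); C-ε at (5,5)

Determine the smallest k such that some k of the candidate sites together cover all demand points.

Coverage sets (demand points within 7 of each site):
  H1: {C-α, C-β, C-γ, C-ε}
  H2: {C-α, C-β, C-γ, C-ε}
  H3: {C-α, C-β, C-γ, C-ε}
  H4: {C-β, C-γ, C-δ, C-ε}
No single site covers all 5 demand points.
But {H1, H4} covers everything, so the minimum is 2.

2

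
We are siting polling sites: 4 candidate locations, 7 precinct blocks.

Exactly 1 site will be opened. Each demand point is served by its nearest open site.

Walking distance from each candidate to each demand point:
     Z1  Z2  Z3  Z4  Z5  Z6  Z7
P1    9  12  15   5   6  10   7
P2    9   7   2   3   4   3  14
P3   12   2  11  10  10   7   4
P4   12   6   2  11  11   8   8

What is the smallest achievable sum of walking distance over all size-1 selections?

42

Open {P2}.
  Z1→P2 9, Z2→P2 7, Z3→P2 2, Z4→P2 3, Z5→P2 4, Z6→P2 3, Z7→P2 14  ⇒ total 42.
Compare {P3}: total 56.
Compare {P4}: total 58.
No size-1 selection does better; minimum is 42.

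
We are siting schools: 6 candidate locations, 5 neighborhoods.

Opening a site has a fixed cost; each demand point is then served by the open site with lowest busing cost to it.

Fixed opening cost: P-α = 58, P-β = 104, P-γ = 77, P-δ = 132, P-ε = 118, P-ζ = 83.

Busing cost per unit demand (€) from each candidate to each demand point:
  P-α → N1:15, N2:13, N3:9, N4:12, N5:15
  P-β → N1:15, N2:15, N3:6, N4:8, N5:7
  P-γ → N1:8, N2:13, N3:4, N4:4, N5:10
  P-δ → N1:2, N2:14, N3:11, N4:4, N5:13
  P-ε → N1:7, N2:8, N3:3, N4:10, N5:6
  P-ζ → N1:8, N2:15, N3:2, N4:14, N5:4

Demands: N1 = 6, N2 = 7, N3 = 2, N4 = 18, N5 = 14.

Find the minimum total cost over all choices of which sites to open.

Open {P-γ, P-ζ}: assign each demand point to its cheapest open site.
  N1→P-γ 6×8=48, N2→P-γ 7×13=91, N3→P-ζ 2×2=4, N4→P-γ 18×4=72, N5→P-ζ 14×4=56
  busing cost 271, fixed 160 → total 431.
Compare {P-γ}: busing cost 359 + fixed 77 = 436.
Compare {P-γ, P-ε}: busing cost 260 + fixed 195 = 455.
Compare {P-δ, P-ζ}: busing cost 242 + fixed 215 = 457.
All other subsets cost ≥ 436. Minimum total cost: 431.

431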